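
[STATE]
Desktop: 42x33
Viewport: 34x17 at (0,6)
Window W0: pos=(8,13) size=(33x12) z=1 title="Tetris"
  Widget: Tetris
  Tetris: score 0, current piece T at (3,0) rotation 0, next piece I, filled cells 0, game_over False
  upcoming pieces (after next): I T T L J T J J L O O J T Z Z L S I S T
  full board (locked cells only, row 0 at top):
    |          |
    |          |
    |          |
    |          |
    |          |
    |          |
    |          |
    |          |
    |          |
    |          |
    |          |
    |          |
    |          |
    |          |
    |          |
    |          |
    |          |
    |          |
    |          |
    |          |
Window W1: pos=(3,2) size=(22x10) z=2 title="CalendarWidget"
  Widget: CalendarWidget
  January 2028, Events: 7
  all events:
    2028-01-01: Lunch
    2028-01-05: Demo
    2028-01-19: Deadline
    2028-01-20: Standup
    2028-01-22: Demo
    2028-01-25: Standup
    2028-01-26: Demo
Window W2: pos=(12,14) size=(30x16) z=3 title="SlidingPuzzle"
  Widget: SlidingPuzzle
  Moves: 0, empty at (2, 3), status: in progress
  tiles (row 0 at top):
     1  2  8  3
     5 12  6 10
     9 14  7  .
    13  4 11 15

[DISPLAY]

   ┃Mo Tu We Th Fr Sa Su┃         
   ┃                1*  ┃         
   ┃ 3  4  5*  6  7  8  ┃         
   ┃10 11 12 13 14 15 16┃         
   ┃17 18 19* 20* 21 22*┃         
   ┗━━━━━━━━━━━━━━━━━━━━┛         
                                  
        ┏━━━━━━━━━━━━━━━━━━━━━━━━━
        ┃ Te┏━━━━━━━━━━━━━━━━━━━━━
        ┠───┃ SlidingPuzzle       
        ┃   ┠─────────────────────
        ┃   ┃┌────┬────┬────┬────┐
        ┃   ┃│  1 │  2 │  8 │  3 │
        ┃   ┃├────┼────┼────┼────┤
        ┃   ┃│  5 │ 12 │  6 │ 10 │
        ┃   ┃├────┼────┼────┼────┤
        ┃   ┃│  9 │ 14 │  7 │    │


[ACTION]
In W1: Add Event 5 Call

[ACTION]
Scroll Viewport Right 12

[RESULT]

u We Th Fr Sa Su┃                 
            1*  ┃                 
4  5*  6  7  8  ┃                 
1 12 13 14 15 16┃                 
8 19* 20* 21 22*┃                 
━━━━━━━━━━━━━━━━┛                 
                                  
┏━━━━━━━━━━━━━━━━━━━━━━━━━━━━━━━┓ 
┃ Te┏━━━━━━━━━━━━━━━━━━━━━━━━━━━━┓
┠───┃ SlidingPuzzle              ┃
┃   ┠────────────────────────────┨
┃   ┃┌────┬────┬────┬────┐       ┃
┃   ┃│  1 │  2 │  8 │  3 │       ┃
┃   ┃├────┼────┼────┼────┤       ┃
┃   ┃│  5 │ 12 │  6 │ 10 │       ┃
┃   ┃├────┼────┼────┼────┤       ┃
┃   ┃│  9 │ 14 │  7 │    │       ┃


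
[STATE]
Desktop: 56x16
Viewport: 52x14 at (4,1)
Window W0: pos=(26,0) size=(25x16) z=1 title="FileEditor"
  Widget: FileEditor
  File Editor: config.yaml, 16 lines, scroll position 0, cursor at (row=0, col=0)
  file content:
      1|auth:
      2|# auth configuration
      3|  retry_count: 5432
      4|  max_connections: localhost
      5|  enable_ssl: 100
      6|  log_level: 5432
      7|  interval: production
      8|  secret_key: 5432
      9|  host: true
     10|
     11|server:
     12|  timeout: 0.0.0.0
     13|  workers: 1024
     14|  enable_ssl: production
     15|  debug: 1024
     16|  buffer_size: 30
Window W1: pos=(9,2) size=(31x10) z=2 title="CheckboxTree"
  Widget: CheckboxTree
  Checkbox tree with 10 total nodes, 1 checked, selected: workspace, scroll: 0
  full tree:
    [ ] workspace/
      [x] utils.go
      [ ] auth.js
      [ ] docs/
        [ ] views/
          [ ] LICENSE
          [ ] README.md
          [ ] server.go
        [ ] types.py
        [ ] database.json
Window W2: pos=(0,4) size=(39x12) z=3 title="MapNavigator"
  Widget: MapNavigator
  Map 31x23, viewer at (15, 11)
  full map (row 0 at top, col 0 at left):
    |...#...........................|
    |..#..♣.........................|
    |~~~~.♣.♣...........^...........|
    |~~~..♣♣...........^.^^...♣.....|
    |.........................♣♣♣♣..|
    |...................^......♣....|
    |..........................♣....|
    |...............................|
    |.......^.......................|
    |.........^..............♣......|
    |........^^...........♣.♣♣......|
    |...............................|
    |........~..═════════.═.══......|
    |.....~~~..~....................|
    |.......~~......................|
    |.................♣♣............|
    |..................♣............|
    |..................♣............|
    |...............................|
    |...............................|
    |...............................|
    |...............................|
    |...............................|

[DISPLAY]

                      ┃ FileEditor            ┃     
     ┏━━━━━━━━━━━━━━━━━━━━━━━━━━━━━┓──────────┨     
     ┃ CheckboxTree                ┃         ▲┃     
━━━━━━━━━━━━━━━━━━━━━━━━━━━━━━━━━━┓┨uration  █┃     
pNavigator                        ┃┃: 5432   ░┃     
──────────────────────────────────┨┃ions: loc░┃     
...............................   ┃┃ 100     ░┃     
.......^.......................   ┃┃5432     ░┃     
.........^..............♣......   ┃┃roduction░┃     
........^^...........♣.♣♣......   ┃┃ 5432    ░┃     
...............@...............   ┃┛         ░┃     
........~..═════════.═.══......   ┃          ░┃     
.....~~~..~....................   ┃          ░┃     
.......~~......................   ┃.0.0.0    ▼┃     


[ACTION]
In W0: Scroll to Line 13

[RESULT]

                      ┃ FileEditor            ┃     
     ┏━━━━━━━━━━━━━━━━━━━━━━━━━━━━━┓──────────┨     
     ┃ CheckboxTree                ┃ 100     ▲┃     
━━━━━━━━━━━━━━━━━━━━━━━━━━━━━━━━━━┓┨5432     ░┃     
pNavigator                        ┃┃roduction░┃     
──────────────────────────────────┨┃ 5432    ░┃     
...............................   ┃┃         ░┃     
.......^.......................   ┃┃         ░┃     
.........^..............♣......   ┃┃         ░┃     
........^^...........♣.♣♣......   ┃┃0.0.0    ░┃     
...............@...............   ┃┛24       ░┃     
........~..═════════.═.══......   ┃: producti░┃     
.....~~~..~....................   ┃4         █┃     
.......~~......................   ┃e: 30     ▼┃     


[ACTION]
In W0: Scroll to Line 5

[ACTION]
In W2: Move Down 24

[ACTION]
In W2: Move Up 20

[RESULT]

                      ┃ FileEditor            ┃     
     ┏━━━━━━━━━━━━━━━━━━━━━━━━━━━━━┓──────────┨     
     ┃ CheckboxTree                ┃ 100     ▲┃     
━━━━━━━━━━━━━━━━━━━━━━━━━━━━━━━━━━┓┨5432     ░┃     
pNavigator                        ┃┃roduction░┃     
──────────────────────────────────┨┃ 5432    ░┃     
                                  ┃┃         ░┃     
                                  ┃┃         ░┃     
...#...........................   ┃┃         ░┃     
..#..♣.........................   ┃┃0.0.0    ░┃     
~~~~.♣.♣.......@...^...........   ┃┛24       ░┃     
~~~..♣♣...........^.^^...♣.....   ┃: producti░┃     
.........................♣♣♣♣..   ┃4         █┃     
...................^......♣....   ┃e: 30     ▼┃     


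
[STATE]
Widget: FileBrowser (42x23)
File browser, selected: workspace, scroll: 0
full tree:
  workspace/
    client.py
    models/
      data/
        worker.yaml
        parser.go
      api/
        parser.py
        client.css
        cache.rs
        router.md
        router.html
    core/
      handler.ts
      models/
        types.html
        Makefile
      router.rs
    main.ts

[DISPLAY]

> [-] workspace/                          
    client.py                             
    [+] models/                           
    [+] core/                             
    main.ts                               
                                          
                                          
                                          
                                          
                                          
                                          
                                          
                                          
                                          
                                          
                                          
                                          
                                          
                                          
                                          
                                          
                                          
                                          


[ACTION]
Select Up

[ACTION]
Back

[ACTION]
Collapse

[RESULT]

> [+] workspace/                          
                                          
                                          
                                          
                                          
                                          
                                          
                                          
                                          
                                          
                                          
                                          
                                          
                                          
                                          
                                          
                                          
                                          
                                          
                                          
                                          
                                          
                                          


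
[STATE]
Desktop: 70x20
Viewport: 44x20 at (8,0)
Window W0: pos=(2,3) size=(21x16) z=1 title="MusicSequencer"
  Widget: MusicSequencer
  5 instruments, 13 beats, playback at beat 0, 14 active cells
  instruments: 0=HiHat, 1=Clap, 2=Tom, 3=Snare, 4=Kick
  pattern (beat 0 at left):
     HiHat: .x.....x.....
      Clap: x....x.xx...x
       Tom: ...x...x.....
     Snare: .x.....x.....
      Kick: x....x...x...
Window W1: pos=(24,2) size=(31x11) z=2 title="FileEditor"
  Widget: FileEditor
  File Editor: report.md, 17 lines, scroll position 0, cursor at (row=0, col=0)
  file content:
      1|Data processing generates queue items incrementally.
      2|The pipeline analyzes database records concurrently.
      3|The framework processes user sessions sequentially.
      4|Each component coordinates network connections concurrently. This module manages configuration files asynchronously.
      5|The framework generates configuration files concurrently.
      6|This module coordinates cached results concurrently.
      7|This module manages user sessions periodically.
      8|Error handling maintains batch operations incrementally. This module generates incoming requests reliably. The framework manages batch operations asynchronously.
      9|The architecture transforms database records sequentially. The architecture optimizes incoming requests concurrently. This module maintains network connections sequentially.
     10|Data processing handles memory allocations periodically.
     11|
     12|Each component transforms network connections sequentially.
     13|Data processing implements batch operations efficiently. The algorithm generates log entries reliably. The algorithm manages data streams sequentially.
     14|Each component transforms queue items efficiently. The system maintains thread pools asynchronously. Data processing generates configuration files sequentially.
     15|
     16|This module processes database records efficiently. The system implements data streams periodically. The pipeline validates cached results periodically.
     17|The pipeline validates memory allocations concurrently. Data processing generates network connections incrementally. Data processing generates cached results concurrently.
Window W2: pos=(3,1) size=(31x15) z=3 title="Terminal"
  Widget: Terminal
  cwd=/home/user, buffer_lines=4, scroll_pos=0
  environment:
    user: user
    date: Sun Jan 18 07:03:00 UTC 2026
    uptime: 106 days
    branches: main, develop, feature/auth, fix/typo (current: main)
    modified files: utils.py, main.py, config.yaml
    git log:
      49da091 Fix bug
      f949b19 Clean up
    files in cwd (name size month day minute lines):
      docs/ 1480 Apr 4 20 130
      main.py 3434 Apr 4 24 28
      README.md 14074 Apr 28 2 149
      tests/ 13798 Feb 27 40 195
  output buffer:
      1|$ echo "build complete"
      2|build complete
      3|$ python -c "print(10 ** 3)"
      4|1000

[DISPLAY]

                                            
━━━━━━━━━━━━━━━━━━━━━━━━━┓                  
minal                    ┃━━━━━━━━━━━━━━━━━━
─────────────────────────┨or                
ho "build complete"      ┃──────────────────
d complete               ┃essing generates q
thon -c "print(10 ** 3)" ┃ine analyzes datab
                         ┃work processes use
                         ┃onent coordinates 
                         ┃work generates con
                         ┃le coordinates cac
                         ┃le manages user se
                         ┃━━━━━━━━━━━━━━━━━━
                         ┃                  
                         ┃                  
━━━━━━━━━━━━━━━━━━━━━━━━━┛                  
              ┃                             
              ┃                             
━━━━━━━━━━━━━━┛                             
                                            


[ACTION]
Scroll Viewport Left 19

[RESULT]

                                            
   ┏━━━━━━━━━━━━━━━━━━━━━━━━━━━━━┓          
   ┃ Terminal                    ┃━━━━━━━━━━
  ┏┠─────────────────────────────┨or        
  ┃┃$ echo "build complete"      ┃──────────
  ┠┃build complete               ┃essing gen
  ┃┃$ python -c "print(10 ** 3)" ┃ine analyz
  ┃┃1000                         ┃work proce
  ┃┃$ █                          ┃onent coor
  ┃┃                             ┃work gener
  ┃┃                             ┃le coordin
  ┃┃                             ┃le manages
  ┃┃                             ┃━━━━━━━━━━
  ┃┃                             ┃          
  ┃┃                             ┃          
  ┃┗━━━━━━━━━━━━━━━━━━━━━━━━━━━━━┛          
  ┃                   ┃                     
  ┃                   ┃                     
  ┗━━━━━━━━━━━━━━━━━━━┛                     
                                            


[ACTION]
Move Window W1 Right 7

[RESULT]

                                            
   ┏━━━━━━━━━━━━━━━━━━━━━━━━━━━━━┓          
   ┃ Terminal                    ┃━━━━━━━━━━
  ┏┠─────────────────────────────┨ileEditor 
  ┃┃$ echo "build complete"      ┃──────────
  ┠┃build complete               ┃ta process
  ┃┃$ python -c "print(10 ** 3)" ┃e pipeline
  ┃┃1000                         ┃e framewor
  ┃┃$ █                          ┃ch compone
  ┃┃                             ┃e framewor
  ┃┃                             ┃is module 
  ┃┃                             ┃is module 
  ┃┃                             ┃━━━━━━━━━━
  ┃┃                             ┃          
  ┃┃                             ┃          
  ┃┗━━━━━━━━━━━━━━━━━━━━━━━━━━━━━┛          
  ┃                   ┃                     
  ┃                   ┃                     
  ┗━━━━━━━━━━━━━━━━━━━┛                     
                                            


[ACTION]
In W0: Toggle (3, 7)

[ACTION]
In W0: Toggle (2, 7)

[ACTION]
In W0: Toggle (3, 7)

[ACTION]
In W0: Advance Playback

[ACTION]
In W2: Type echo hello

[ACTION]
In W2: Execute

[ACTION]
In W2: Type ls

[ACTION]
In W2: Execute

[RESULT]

                                            
   ┏━━━━━━━━━━━━━━━━━━━━━━━━━━━━━┓          
   ┃ Terminal                    ┃━━━━━━━━━━
  ┏┠─────────────────────────────┨ileEditor 
  ┃┃$ echo "build complete"      ┃──────────
  ┠┃build complete               ┃ta process
  ┃┃$ python -c "print(10 ** 3)" ┃e pipeline
  ┃┃1000                         ┃e framewor
  ┃┃$ echo hello                 ┃ch compone
  ┃┃hello                        ┃e framewor
  ┃┃$ ls                         ┃is module 
  ┃┃docs/  main.py  README.md  te┃is module 
  ┃┃$ █                          ┃━━━━━━━━━━
  ┃┃                             ┃          
  ┃┃                             ┃          
  ┃┗━━━━━━━━━━━━━━━━━━━━━━━━━━━━━┛          
  ┃                   ┃                     
  ┃                   ┃                     
  ┗━━━━━━━━━━━━━━━━━━━┛                     
                                            


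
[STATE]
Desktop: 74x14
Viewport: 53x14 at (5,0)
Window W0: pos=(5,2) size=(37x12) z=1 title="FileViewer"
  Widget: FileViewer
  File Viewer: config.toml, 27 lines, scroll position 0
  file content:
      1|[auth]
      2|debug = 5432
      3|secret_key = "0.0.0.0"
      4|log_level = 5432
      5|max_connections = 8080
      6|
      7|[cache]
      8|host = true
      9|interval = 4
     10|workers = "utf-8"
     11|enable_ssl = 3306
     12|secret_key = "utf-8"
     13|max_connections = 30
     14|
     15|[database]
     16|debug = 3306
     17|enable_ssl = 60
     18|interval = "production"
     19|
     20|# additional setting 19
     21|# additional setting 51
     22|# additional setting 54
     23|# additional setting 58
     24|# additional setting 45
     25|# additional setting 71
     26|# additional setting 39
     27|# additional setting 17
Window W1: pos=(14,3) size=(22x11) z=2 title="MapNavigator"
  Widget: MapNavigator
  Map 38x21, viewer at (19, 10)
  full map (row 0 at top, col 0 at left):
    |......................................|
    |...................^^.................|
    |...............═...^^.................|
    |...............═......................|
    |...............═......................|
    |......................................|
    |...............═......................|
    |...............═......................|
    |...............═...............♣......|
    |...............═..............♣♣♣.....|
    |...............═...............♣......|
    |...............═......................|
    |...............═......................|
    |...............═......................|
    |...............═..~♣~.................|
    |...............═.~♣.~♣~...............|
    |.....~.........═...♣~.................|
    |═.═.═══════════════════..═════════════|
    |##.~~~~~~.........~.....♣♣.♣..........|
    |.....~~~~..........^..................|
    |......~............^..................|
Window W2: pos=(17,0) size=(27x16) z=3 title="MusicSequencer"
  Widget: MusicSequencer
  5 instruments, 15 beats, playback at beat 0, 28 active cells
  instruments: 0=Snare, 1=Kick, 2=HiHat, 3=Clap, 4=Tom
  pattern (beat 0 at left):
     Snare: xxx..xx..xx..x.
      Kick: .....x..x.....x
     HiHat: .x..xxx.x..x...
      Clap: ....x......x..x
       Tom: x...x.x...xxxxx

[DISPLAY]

            ┏━━━━━━━━━━━━━━━━━━━━━━━━━┓              
            ┃ MusicSequencer          ┃              
┏━━━━━━━━━━━┠─────────────────────────┨              
┃ FileVie┏━━┃      ▼12345678901234    ┃              
┠────────┃ M┃ Snare███··██··██··█·    ┃              
┃[auth]  ┠──┃  Kick·····█··█·····█    ┃              
┃debug = ┃..┃ HiHat·█··███·█··█···    ┃              
┃secret_k┃..┃  Clap····█······█··█    ┃              
┃log_leve┃..┃   Tom█···█·█···█████    ┃              
┃max_conn┃..┃                         ┃              
┃        ┃..┃                         ┃              
┃[cache] ┃..┃                         ┃              
┃host = t┃..┃                         ┃              
┗━━━━━━━━┗━━┃                         ┃              


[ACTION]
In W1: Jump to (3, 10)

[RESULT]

            ┏━━━━━━━━━━━━━━━━━━━━━━━━━┓              
            ┃ MusicSequencer          ┃              
┏━━━━━━━━━━━┠─────────────────────────┨              
┃ FileVie┏━━┃      ▼12345678901234    ┃              
┠────────┃ M┃ Snare███··██··██··█·    ┃              
┃[auth]  ┠──┃  Kick·····█··█·····█    ┃              
┃debug = ┃  ┃ HiHat·█··███·█··█···    ┃              
┃secret_k┃  ┃  Clap····█······█··█    ┃              
┃log_leve┃  ┃   Tom█···█·█···█████    ┃              
┃max_conn┃  ┃                         ┃              
┃        ┃  ┃                         ┃              
┃[cache] ┃  ┃                         ┃              
┃host = t┃  ┃                         ┃              
┗━━━━━━━━┗━━┃                         ┃              


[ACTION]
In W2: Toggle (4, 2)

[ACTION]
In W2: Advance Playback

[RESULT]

            ┏━━━━━━━━━━━━━━━━━━━━━━━━━┓              
            ┃ MusicSequencer          ┃              
┏━━━━━━━━━━━┠─────────────────────────┨              
┃ FileVie┏━━┃      0▼2345678901234    ┃              
┠────────┃ M┃ Snare███··██··██··█·    ┃              
┃[auth]  ┠──┃  Kick·····█··█·····█    ┃              
┃debug = ┃  ┃ HiHat·█··███·█··█···    ┃              
┃secret_k┃  ┃  Clap····█······█··█    ┃              
┃log_leve┃  ┃   Tom█·█·█·█···█████    ┃              
┃max_conn┃  ┃                         ┃              
┃        ┃  ┃                         ┃              
┃[cache] ┃  ┃                         ┃              
┃host = t┃  ┃                         ┃              
┗━━━━━━━━┗━━┃                         ┃              


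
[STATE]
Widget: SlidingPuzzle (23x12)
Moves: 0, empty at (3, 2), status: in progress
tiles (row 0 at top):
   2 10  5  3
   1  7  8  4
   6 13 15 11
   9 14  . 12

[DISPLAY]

┌────┬────┬────┬────┐  
│  2 │ 10 │  5 │  3 │  
├────┼────┼────┼────┤  
│  1 │  7 │  8 │  4 │  
├────┼────┼────┼────┤  
│  6 │ 13 │ 15 │ 11 │  
├────┼────┼────┼────┤  
│  9 │ 14 │    │ 12 │  
└────┴────┴────┴────┘  
Moves: 0               
                       
                       


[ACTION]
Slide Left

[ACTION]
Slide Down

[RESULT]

┌────┬────┬────┬────┐  
│  2 │ 10 │  5 │  3 │  
├────┼────┼────┼────┤  
│  1 │  7 │  8 │  4 │  
├────┼────┼────┼────┤  
│  6 │ 13 │ 15 │    │  
├────┼────┼────┼────┤  
│  9 │ 14 │ 12 │ 11 │  
└────┴────┴────┴────┘  
Moves: 2               
                       
                       


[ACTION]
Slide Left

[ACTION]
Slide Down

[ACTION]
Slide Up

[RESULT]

┌────┬────┬────┬────┐  
│  2 │ 10 │  5 │  3 │  
├────┼────┼────┼────┤  
│  1 │  7 │  8 │  4 │  
├────┼────┼────┼────┤  
│  6 │ 13 │ 15 │    │  
├────┼────┼────┼────┤  
│  9 │ 14 │ 12 │ 11 │  
└────┴────┴────┴────┘  
Moves: 4               
                       
                       


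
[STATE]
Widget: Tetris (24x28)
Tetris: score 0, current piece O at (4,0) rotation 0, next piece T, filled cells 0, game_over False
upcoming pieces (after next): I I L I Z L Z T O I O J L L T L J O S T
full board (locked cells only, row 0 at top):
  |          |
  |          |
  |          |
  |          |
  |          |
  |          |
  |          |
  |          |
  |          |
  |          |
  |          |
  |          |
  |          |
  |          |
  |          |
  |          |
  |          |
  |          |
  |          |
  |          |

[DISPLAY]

    ▓▓    │Next:        
    ▓▓    │ ▒           
          │▒▒▒          
          │             
          │             
          │             
          │Score:       
          │0            
          │             
          │             
          │             
          │             
          │             
          │             
          │             
          │             
          │             
          │             
          │             
          │             
          │             
          │             
          │             
          │             
          │             
          │             
          │             
          │             


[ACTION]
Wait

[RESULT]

          │Next:        
    ▓▓    │ ▒           
    ▓▓    │▒▒▒          
          │             
          │             
          │             
          │Score:       
          │0            
          │             
          │             
          │             
          │             
          │             
          │             
          │             
          │             
          │             
          │             
          │             
          │             
          │             
          │             
          │             
          │             
          │             
          │             
          │             
          │             


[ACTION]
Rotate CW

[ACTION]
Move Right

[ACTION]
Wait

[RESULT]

          │Next:        
          │ ▒           
     ▓▓   │▒▒▒          
     ▓▓   │             
          │             
          │             
          │Score:       
          │0            
          │             
          │             
          │             
          │             
          │             
          │             
          │             
          │             
          │             
          │             
          │             
          │             
          │             
          │             
          │             
          │             
          │             
          │             
          │             
          │             


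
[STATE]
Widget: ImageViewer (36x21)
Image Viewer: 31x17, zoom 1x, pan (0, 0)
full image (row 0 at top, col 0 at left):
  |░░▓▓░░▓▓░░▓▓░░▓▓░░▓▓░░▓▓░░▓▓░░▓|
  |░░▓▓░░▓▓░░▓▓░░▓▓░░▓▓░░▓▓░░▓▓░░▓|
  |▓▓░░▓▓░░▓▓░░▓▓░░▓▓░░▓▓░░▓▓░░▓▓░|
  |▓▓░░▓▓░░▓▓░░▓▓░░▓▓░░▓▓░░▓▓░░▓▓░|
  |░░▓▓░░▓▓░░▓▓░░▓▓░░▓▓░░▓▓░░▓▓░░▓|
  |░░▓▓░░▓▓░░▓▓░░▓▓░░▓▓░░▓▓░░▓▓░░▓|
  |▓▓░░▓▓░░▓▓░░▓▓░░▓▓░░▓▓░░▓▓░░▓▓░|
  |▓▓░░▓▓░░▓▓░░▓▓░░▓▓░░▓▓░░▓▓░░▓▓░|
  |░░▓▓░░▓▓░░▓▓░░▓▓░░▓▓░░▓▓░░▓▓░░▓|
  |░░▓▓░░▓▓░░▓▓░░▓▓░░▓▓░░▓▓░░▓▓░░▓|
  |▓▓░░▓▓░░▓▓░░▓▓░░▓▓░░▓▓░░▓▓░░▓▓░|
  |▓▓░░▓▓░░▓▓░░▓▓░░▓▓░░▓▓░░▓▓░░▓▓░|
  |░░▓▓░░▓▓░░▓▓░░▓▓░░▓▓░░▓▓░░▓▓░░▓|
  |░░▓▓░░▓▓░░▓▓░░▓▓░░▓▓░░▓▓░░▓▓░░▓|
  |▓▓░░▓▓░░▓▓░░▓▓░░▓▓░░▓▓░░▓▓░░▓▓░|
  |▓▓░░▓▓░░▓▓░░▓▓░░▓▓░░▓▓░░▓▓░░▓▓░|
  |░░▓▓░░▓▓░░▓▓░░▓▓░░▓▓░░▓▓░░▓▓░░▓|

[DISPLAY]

░░▓▓░░▓▓░░▓▓░░▓▓░░▓▓░░▓▓░░▓▓░░▓     
░░▓▓░░▓▓░░▓▓░░▓▓░░▓▓░░▓▓░░▓▓░░▓     
▓▓░░▓▓░░▓▓░░▓▓░░▓▓░░▓▓░░▓▓░░▓▓░     
▓▓░░▓▓░░▓▓░░▓▓░░▓▓░░▓▓░░▓▓░░▓▓░     
░░▓▓░░▓▓░░▓▓░░▓▓░░▓▓░░▓▓░░▓▓░░▓     
░░▓▓░░▓▓░░▓▓░░▓▓░░▓▓░░▓▓░░▓▓░░▓     
▓▓░░▓▓░░▓▓░░▓▓░░▓▓░░▓▓░░▓▓░░▓▓░     
▓▓░░▓▓░░▓▓░░▓▓░░▓▓░░▓▓░░▓▓░░▓▓░     
░░▓▓░░▓▓░░▓▓░░▓▓░░▓▓░░▓▓░░▓▓░░▓     
░░▓▓░░▓▓░░▓▓░░▓▓░░▓▓░░▓▓░░▓▓░░▓     
▓▓░░▓▓░░▓▓░░▓▓░░▓▓░░▓▓░░▓▓░░▓▓░     
▓▓░░▓▓░░▓▓░░▓▓░░▓▓░░▓▓░░▓▓░░▓▓░     
░░▓▓░░▓▓░░▓▓░░▓▓░░▓▓░░▓▓░░▓▓░░▓     
░░▓▓░░▓▓░░▓▓░░▓▓░░▓▓░░▓▓░░▓▓░░▓     
▓▓░░▓▓░░▓▓░░▓▓░░▓▓░░▓▓░░▓▓░░▓▓░     
▓▓░░▓▓░░▓▓░░▓▓░░▓▓░░▓▓░░▓▓░░▓▓░     
░░▓▓░░▓▓░░▓▓░░▓▓░░▓▓░░▓▓░░▓▓░░▓     
                                    
                                    
                                    
                                    


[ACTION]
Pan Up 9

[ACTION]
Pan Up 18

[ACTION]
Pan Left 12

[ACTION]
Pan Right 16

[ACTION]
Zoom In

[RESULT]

░░░░▓▓▓▓░░░░▓▓▓▓░░░░▓▓▓▓░░░░▓▓▓▓░░░░
░░░░▓▓▓▓░░░░▓▓▓▓░░░░▓▓▓▓░░░░▓▓▓▓░░░░
░░░░▓▓▓▓░░░░▓▓▓▓░░░░▓▓▓▓░░░░▓▓▓▓░░░░
░░░░▓▓▓▓░░░░▓▓▓▓░░░░▓▓▓▓░░░░▓▓▓▓░░░░
▓▓▓▓░░░░▓▓▓▓░░░░▓▓▓▓░░░░▓▓▓▓░░░░▓▓▓▓
▓▓▓▓░░░░▓▓▓▓░░░░▓▓▓▓░░░░▓▓▓▓░░░░▓▓▓▓
▓▓▓▓░░░░▓▓▓▓░░░░▓▓▓▓░░░░▓▓▓▓░░░░▓▓▓▓
▓▓▓▓░░░░▓▓▓▓░░░░▓▓▓▓░░░░▓▓▓▓░░░░▓▓▓▓
░░░░▓▓▓▓░░░░▓▓▓▓░░░░▓▓▓▓░░░░▓▓▓▓░░░░
░░░░▓▓▓▓░░░░▓▓▓▓░░░░▓▓▓▓░░░░▓▓▓▓░░░░
░░░░▓▓▓▓░░░░▓▓▓▓░░░░▓▓▓▓░░░░▓▓▓▓░░░░
░░░░▓▓▓▓░░░░▓▓▓▓░░░░▓▓▓▓░░░░▓▓▓▓░░░░
▓▓▓▓░░░░▓▓▓▓░░░░▓▓▓▓░░░░▓▓▓▓░░░░▓▓▓▓
▓▓▓▓░░░░▓▓▓▓░░░░▓▓▓▓░░░░▓▓▓▓░░░░▓▓▓▓
▓▓▓▓░░░░▓▓▓▓░░░░▓▓▓▓░░░░▓▓▓▓░░░░▓▓▓▓
▓▓▓▓░░░░▓▓▓▓░░░░▓▓▓▓░░░░▓▓▓▓░░░░▓▓▓▓
░░░░▓▓▓▓░░░░▓▓▓▓░░░░▓▓▓▓░░░░▓▓▓▓░░░░
░░░░▓▓▓▓░░░░▓▓▓▓░░░░▓▓▓▓░░░░▓▓▓▓░░░░
░░░░▓▓▓▓░░░░▓▓▓▓░░░░▓▓▓▓░░░░▓▓▓▓░░░░
░░░░▓▓▓▓░░░░▓▓▓▓░░░░▓▓▓▓░░░░▓▓▓▓░░░░
▓▓▓▓░░░░▓▓▓▓░░░░▓▓▓▓░░░░▓▓▓▓░░░░▓▓▓▓


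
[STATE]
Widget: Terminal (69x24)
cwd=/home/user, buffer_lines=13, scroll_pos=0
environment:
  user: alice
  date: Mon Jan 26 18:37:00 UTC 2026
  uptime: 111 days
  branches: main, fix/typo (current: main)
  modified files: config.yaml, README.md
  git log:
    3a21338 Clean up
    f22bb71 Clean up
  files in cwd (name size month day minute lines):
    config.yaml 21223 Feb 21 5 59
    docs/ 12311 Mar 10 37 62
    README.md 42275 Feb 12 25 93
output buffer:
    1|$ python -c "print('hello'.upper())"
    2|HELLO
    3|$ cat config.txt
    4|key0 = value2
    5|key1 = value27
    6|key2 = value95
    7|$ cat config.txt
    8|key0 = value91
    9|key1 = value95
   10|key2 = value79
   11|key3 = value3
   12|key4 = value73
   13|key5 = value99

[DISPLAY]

$ python -c "print('hello'.upper())"                                 
HELLO                                                                
$ cat config.txt                                                     
key0 = value2                                                        
key1 = value27                                                       
key2 = value95                                                       
$ cat config.txt                                                     
key0 = value91                                                       
key1 = value95                                                       
key2 = value79                                                       
key3 = value3                                                        
key4 = value73                                                       
key5 = value99                                                       
$ █                                                                  
                                                                     
                                                                     
                                                                     
                                                                     
                                                                     
                                                                     
                                                                     
                                                                     
                                                                     
                                                                     


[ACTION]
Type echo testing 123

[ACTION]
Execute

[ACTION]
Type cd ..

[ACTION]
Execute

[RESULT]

$ python -c "print('hello'.upper())"                                 
HELLO                                                                
$ cat config.txt                                                     
key0 = value2                                                        
key1 = value27                                                       
key2 = value95                                                       
$ cat config.txt                                                     
key0 = value91                                                       
key1 = value95                                                       
key2 = value79                                                       
key3 = value3                                                        
key4 = value73                                                       
key5 = value99                                                       
$ echo testing 123                                                   
testing 123                                                          
$ cd ..                                                              
                                                                     
$ █                                                                  
                                                                     
                                                                     
                                                                     
                                                                     
                                                                     
                                                                     


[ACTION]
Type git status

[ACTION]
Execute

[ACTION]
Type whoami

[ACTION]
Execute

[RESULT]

$ cat config.txt                                                     
key0 = value2                                                        
key1 = value27                                                       
key2 = value95                                                       
$ cat config.txt                                                     
key0 = value91                                                       
key1 = value95                                                       
key2 = value79                                                       
key3 = value3                                                        
key4 = value73                                                       
key5 = value99                                                       
$ echo testing 123                                                   
testing 123                                                          
$ cd ..                                                              
                                                                     
$ git status                                                         
On branch main                                                       
Changes not staged for commit:                                       
                                                                     
        modified:   config.yaml                                      
        modified:   README.md                                        
$ whoami                                                             
alice                                                                
$ █                                                                  
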